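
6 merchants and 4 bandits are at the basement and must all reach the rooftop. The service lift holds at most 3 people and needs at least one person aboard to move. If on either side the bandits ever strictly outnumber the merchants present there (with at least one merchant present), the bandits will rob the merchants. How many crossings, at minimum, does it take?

Counting alone: each trip to the rooftop takes at most 3 across and each return brings at least 1 back, so after t trips out (and t−1 returns) at most 3t − (t−1) of the 10 are across; that first reaches 10 at t = 5, so at least 9 crossings are needed.
The plan below uses exactly 9 crossings, so it is optimal:
1. 2 bandits → the rooftop.  (the basement: 6M 2B; the rooftop: 0M 2B)
2. 1 bandit ← the basement.  (the basement: 6M 3B; the rooftop: 0M 1B)
3. 3 bandits → the rooftop.  (the basement: 6M 0B; the rooftop: 0M 4B)
4. 1 bandit ← the basement.  (the basement: 6M 1B; the rooftop: 0M 3B)
5. 3 merchants → the rooftop.  (the basement: 3M 1B; the rooftop: 3M 3B)
6. 1 bandit ← the basement.  (the basement: 3M 2B; the rooftop: 3M 2B)
7. 1 merchant and 2 bandits → the rooftop.  (the basement: 2M 0B; the rooftop: 4M 4B)
8. 1 bandit ← the basement.  (the basement: 2M 1B; the rooftop: 4M 3B)
9. 2 merchants and 1 bandit → the rooftop.  (the basement: 0M 0B; the rooftop: 6M 4B)

9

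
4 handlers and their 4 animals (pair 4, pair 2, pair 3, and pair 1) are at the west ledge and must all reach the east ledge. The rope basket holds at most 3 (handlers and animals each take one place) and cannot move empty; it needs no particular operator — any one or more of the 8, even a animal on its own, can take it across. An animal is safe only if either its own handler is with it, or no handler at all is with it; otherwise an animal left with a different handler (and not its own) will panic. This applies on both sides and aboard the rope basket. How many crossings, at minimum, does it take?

Counting alone: each trip to the east ledge takes at most 3 across and each return brings at least 1 back, so after t trips out (and t−1 returns) at most 3t − (t−1) of the 8 are across; that first reaches 8 at t = 4, so at least 7 crossings are needed.
The safety rule pushes this higher. Following every safe sequence of crossings, the most of the 8 that can be at the east ledge as the rope basket arrives there on crossing 7 is 7 — never all 8.
So no plan with fewer than 9 crossings exists, and this one achieves 9:
1. animal 4 and handler 4 cross → the east ledge.
2. handler 4 crosses ← the west ledge.
3. animal 2, handler 2, and handler 4 cross → the east ledge.
4. animal 4 and handler 4 cross ← the west ledge.
5. handler 1, handler 3, and handler 4 cross → the east ledge.
6. animal 2 crosses ← the west ledge.
7. animal 2 and animal 4 cross → the east ledge.
8. animal 4 crosses ← the west ledge.
9. animal 1, animal 3, and animal 4 cross → the east ledge.

9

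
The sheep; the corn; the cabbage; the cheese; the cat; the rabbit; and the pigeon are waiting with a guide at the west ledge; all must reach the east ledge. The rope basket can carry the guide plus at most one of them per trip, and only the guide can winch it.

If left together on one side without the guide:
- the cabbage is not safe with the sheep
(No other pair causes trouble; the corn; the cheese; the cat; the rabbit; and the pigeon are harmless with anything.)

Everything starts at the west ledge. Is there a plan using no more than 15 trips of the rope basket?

Yes

Yes — this plan uses 13 crossings (≤ 15):
1. Guide goes to the east ledge with the sheep.  [the west ledge: the cabbage, the cat, the cheese, the corn, the pigeon, the rabbit | the east ledge: the sheep]
2. Guide goes back to the west ledge alone.  [the west ledge: the cabbage, the cat, the cheese, the corn, the pigeon, the rabbit | the east ledge: the sheep]
3. Guide goes to the east ledge with the corn.  [the west ledge: the cabbage, the cat, the cheese, the pigeon, the rabbit | the east ledge: the corn, the sheep]
4. Guide goes back to the west ledge alone.  [the west ledge: the cabbage, the cat, the cheese, the pigeon, the rabbit | the east ledge: the corn, the sheep]
5. Guide goes to the east ledge with the cheese.  [the west ledge: the cabbage, the cat, the pigeon, the rabbit | the east ledge: the cheese, the corn, the sheep]
6. Guide goes back to the west ledge alone.  [the west ledge: the cabbage, the cat, the pigeon, the rabbit | the east ledge: the cheese, the corn, the sheep]
7. Guide goes to the east ledge with the cat.  [the west ledge: the cabbage, the pigeon, the rabbit | the east ledge: the cat, the cheese, the corn, the sheep]
8. Guide goes back to the west ledge alone.  [the west ledge: the cabbage, the pigeon, the rabbit | the east ledge: the cat, the cheese, the corn, the sheep]
9. Guide goes to the east ledge with the rabbit.  [the west ledge: the cabbage, the pigeon | the east ledge: the cat, the cheese, the corn, the rabbit, the sheep]
10. Guide goes back to the west ledge alone.  [the west ledge: the cabbage, the pigeon | the east ledge: the cat, the cheese, the corn, the rabbit, the sheep]
11. Guide goes to the east ledge with the pigeon.  [the west ledge: the cabbage | the east ledge: the cat, the cheese, the corn, the pigeon, the rabbit, the sheep]
12. Guide goes back to the west ledge alone.  [the west ledge: the cabbage | the east ledge: the cat, the cheese, the corn, the pigeon, the rabbit, the sheep]
13. Guide goes to the east ledge with the cabbage.  [the west ledge: — | the east ledge: the cabbage, the cat, the cheese, the corn, the pigeon, the rabbit, the sheep]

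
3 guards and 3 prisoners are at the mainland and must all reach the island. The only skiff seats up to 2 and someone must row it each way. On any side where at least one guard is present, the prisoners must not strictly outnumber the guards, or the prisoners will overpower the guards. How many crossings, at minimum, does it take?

11

Counting alone: each trip to the island takes at most 2 across and each return brings at least 1 back, so after t trips out (and t−1 returns) at most 2t − (t−1) of the 6 are across; that first reaches 6 at t = 5, so at least 9 crossings are needed.
The safety rule pushes this higher. Following every safe sequence of crossings, the most of the 6 that can be at the island as the skiff arrives there on crossing 9 is 5 — never all 6.
So no plan with fewer than 11 crossings exists, and this one achieves 11:
1. 2 prisoners → the island.  (the mainland: 3G 1P; the island: 0G 2P)
2. 1 prisoner ← the mainland.  (the mainland: 3G 2P; the island: 0G 1P)
3. 2 prisoners → the island.  (the mainland: 3G 0P; the island: 0G 3P)
4. 1 prisoner ← the mainland.  (the mainland: 3G 1P; the island: 0G 2P)
5. 2 guards → the island.  (the mainland: 1G 1P; the island: 2G 2P)
6. 1 guard and 1 prisoner ← the mainland.  (the mainland: 2G 2P; the island: 1G 1P)
7. 2 guards → the island.  (the mainland: 0G 2P; the island: 3G 1P)
8. 1 prisoner ← the mainland.  (the mainland: 0G 3P; the island: 3G 0P)
9. 2 prisoners → the island.  (the mainland: 0G 1P; the island: 3G 2P)
10. 1 prisoner ← the mainland.  (the mainland: 0G 2P; the island: 3G 1P)
11. 2 prisoners → the island.  (the mainland: 0G 0P; the island: 3G 3P)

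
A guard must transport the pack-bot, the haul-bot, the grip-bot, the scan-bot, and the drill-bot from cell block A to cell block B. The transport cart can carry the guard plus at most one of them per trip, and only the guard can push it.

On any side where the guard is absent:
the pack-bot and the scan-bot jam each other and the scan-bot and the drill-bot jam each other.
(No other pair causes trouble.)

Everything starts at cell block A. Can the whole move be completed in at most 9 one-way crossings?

No

Counting alone: the guard can take at most 1 across per trip to cell block B, so moving all 5 needs at least 5 loaded trips out, with a return between consecutive ones — at least 9 crossings.
The safety rule pushes this higher. Following every safe sequence of crossings, the most of the 5 that can be at cell block B as the transport cart arrives there on crossing 9 is 4 — never all 5.
So the move cannot be finished within 9 crossings. (The shortest complete plan takes 11:)
1. Guard goes to cell block B with the scan-bot.  [cell block A: the drill-bot, the grip-bot, the haul-bot, the pack-bot | cell block B: the scan-bot]
2. Guard goes back to cell block A alone.  [cell block A: the drill-bot, the grip-bot, the haul-bot, the pack-bot | cell block B: the scan-bot]
3. Guard goes to cell block B with the pack-bot.  [cell block A: the drill-bot, the grip-bot, the haul-bot | cell block B: the pack-bot, the scan-bot]
4. Guard goes back to cell block A with the scan-bot.  [cell block A: the drill-bot, the grip-bot, the haul-bot, the scan-bot | cell block B: the pack-bot]
5. Guard goes to cell block B with the drill-bot.  [cell block A: the grip-bot, the haul-bot, the scan-bot | cell block B: the drill-bot, the pack-bot]
6. Guard goes back to cell block A alone.  [cell block A: the grip-bot, the haul-bot, the scan-bot | cell block B: the drill-bot, the pack-bot]
7. Guard goes to cell block B with the haul-bot.  [cell block A: the grip-bot, the scan-bot | cell block B: the drill-bot, the haul-bot, the pack-bot]
8. Guard goes back to cell block A alone.  [cell block A: the grip-bot, the scan-bot | cell block B: the drill-bot, the haul-bot, the pack-bot]
9. Guard goes to cell block B with the grip-bot.  [cell block A: the scan-bot | cell block B: the drill-bot, the grip-bot, the haul-bot, the pack-bot]
10. Guard goes back to cell block A alone.  [cell block A: the scan-bot | cell block B: the drill-bot, the grip-bot, the haul-bot, the pack-bot]
11. Guard goes to cell block B with the scan-bot.  [cell block A: — | cell block B: the drill-bot, the grip-bot, the haul-bot, the pack-bot, the scan-bot]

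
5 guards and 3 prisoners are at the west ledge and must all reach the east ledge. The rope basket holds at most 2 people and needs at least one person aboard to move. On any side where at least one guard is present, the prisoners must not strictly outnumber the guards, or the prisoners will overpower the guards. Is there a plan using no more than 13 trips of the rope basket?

Yes — this plan uses 13 crossings (≤ 13):
1. 2 prisoners → the east ledge.  (the west ledge: 5G 1P; the east ledge: 0G 2P)
2. 1 prisoner ← the west ledge.  (the west ledge: 5G 2P; the east ledge: 0G 1P)
3. 2 prisoners → the east ledge.  (the west ledge: 5G 0P; the east ledge: 0G 3P)
4. 1 prisoner ← the west ledge.  (the west ledge: 5G 1P; the east ledge: 0G 2P)
5. 2 guards → the east ledge.  (the west ledge: 3G 1P; the east ledge: 2G 2P)
6. 1 prisoner ← the west ledge.  (the west ledge: 3G 2P; the east ledge: 2G 1P)
7. 1 guard and 1 prisoner → the east ledge.  (the west ledge: 2G 1P; the east ledge: 3G 2P)
8. 1 prisoner ← the west ledge.  (the west ledge: 2G 2P; the east ledge: 3G 1P)
9. 2 prisoners → the east ledge.  (the west ledge: 2G 0P; the east ledge: 3G 3P)
10. 1 prisoner ← the west ledge.  (the west ledge: 2G 1P; the east ledge: 3G 2P)
11. 1 guard and 1 prisoner → the east ledge.  (the west ledge: 1G 0P; the east ledge: 4G 3P)
12. 1 prisoner ← the west ledge.  (the west ledge: 1G 1P; the east ledge: 4G 2P)
13. 1 guard and 1 prisoner → the east ledge.  (the west ledge: 0G 0P; the east ledge: 5G 3P)

Yes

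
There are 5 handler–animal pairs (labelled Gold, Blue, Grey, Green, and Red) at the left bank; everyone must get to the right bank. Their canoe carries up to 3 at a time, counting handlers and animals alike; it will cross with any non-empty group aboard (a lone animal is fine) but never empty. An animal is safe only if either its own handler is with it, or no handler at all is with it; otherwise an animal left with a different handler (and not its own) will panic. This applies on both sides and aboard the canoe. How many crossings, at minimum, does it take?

11

Counting alone: each trip to the right bank takes at most 3 across and each return brings at least 1 back, so after t trips out (and t−1 returns) at most 3t − (t−1) of the 10 are across; that first reaches 10 at t = 5, so at least 9 crossings are needed.
The safety rule pushes this higher. Following every safe sequence of crossings, the most of the 10 that can be at the right bank as the canoe arrives there on crossing 9 is 9 — never all 10.
So no plan with fewer than 11 crossings exists, and this one achieves 11:
1. animal Gold and handler Gold cross → the right bank.
2. handler Gold crosses ← the left bank.
3. animal Blue, animal Green, and animal Grey cross → the right bank.
4. animal Gold crosses ← the left bank.
5. handler Blue, handler Green, and handler Grey cross → the right bank.
6. animal Blue and handler Blue cross ← the left bank.
7. handler Blue, handler Gold, and handler Red cross → the right bank.
8. animal Grey crosses ← the left bank.
9. animal Blue and animal Gold cross → the right bank.
10. animal Gold crosses ← the left bank.
11. animal Gold, animal Grey, and animal Red cross → the right bank.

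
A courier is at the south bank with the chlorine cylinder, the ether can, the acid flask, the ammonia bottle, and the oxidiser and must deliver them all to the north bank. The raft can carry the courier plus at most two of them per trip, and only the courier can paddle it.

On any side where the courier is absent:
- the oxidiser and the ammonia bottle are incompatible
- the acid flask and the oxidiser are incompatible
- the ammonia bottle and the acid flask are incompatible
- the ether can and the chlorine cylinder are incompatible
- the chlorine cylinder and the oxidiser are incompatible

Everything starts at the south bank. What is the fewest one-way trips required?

Whatever the first load, the items left behind include a forbidden pair without the courier. No opening move is safe, so no plan exists.

impossible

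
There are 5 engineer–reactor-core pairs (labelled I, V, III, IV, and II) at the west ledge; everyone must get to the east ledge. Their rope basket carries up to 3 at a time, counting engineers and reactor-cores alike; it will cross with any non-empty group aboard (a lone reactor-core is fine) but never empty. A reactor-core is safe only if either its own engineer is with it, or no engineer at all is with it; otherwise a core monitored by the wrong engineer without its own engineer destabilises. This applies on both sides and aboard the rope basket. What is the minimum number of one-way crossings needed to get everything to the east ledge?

11

Counting alone: each trip to the east ledge takes at most 3 across and each return brings at least 1 back, so after t trips out (and t−1 returns) at most 3t − (t−1) of the 10 are across; that first reaches 10 at t = 5, so at least 9 crossings are needed.
The safety rule pushes this higher. Following every safe sequence of crossings, the most of the 10 that can be at the east ledge as the rope basket arrives there on crossing 9 is 9 — never all 10.
So no plan with fewer than 11 crossings exists, and this one achieves 11:
1. engineer I and reactor-core I cross → the east ledge.
2. engineer I crosses ← the west ledge.
3. reactor-core III, reactor-core IV, and reactor-core V cross → the east ledge.
4. reactor-core I crosses ← the west ledge.
5. engineer III, engineer IV, and engineer V cross → the east ledge.
6. engineer V and reactor-core V cross ← the west ledge.
7. engineer I, engineer II, and engineer V cross → the east ledge.
8. reactor-core III crosses ← the west ledge.
9. reactor-core I and reactor-core V cross → the east ledge.
10. reactor-core I crosses ← the west ledge.
11. reactor-core I, reactor-core II, and reactor-core III cross → the east ledge.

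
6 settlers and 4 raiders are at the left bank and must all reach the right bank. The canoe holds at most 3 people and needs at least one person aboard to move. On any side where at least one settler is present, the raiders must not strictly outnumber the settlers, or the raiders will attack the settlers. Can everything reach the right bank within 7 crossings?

Counting alone: each trip to the right bank takes at most 3 across and each return brings at least 1 back, so after t trips out (and t−1 returns) at most 3t − (t−1) of the 10 are across; that first reaches 10 at t = 5, so at least 9 crossings are needed.
Since 7 < 9, 7 crossings cannot be enough. (The shortest complete plan in fact takes 9:)
1. 2 raiders → the right bank.  (the left bank: 6S 2R; the right bank: 0S 2R)
2. 1 raider ← the left bank.  (the left bank: 6S 3R; the right bank: 0S 1R)
3. 3 raiders → the right bank.  (the left bank: 6S 0R; the right bank: 0S 4R)
4. 1 raider ← the left bank.  (the left bank: 6S 1R; the right bank: 0S 3R)
5. 3 settlers → the right bank.  (the left bank: 3S 1R; the right bank: 3S 3R)
6. 1 raider ← the left bank.  (the left bank: 3S 2R; the right bank: 3S 2R)
7. 1 settler and 2 raiders → the right bank.  (the left bank: 2S 0R; the right bank: 4S 4R)
8. 1 raider ← the left bank.  (the left bank: 2S 1R; the right bank: 4S 3R)
9. 2 settlers and 1 raider → the right bank.  (the left bank: 0S 0R; the right bank: 6S 4R)

No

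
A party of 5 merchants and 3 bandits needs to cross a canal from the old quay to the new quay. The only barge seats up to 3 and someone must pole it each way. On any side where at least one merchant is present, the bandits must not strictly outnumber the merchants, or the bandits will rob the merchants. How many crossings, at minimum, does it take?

Counting alone: each trip to the new quay takes at most 3 across and each return brings at least 1 back, so after t trips out (and t−1 returns) at most 3t − (t−1) of the 8 are across; that first reaches 8 at t = 4, so at least 7 crossings are needed.
The plan below uses exactly 7 crossings, so it is optimal:
1. 2 bandits → the new quay.  (the old quay: 5M 1B; the new quay: 0M 2B)
2. 1 bandit ← the old quay.  (the old quay: 5M 2B; the new quay: 0M 1B)
3. 2 merchants and 1 bandit → the new quay.  (the old quay: 3M 1B; the new quay: 2M 2B)
4. 1 bandit ← the old quay.  (the old quay: 3M 2B; the new quay: 2M 1B)
5. 1 merchant and 2 bandits → the new quay.  (the old quay: 2M 0B; the new quay: 3M 3B)
6. 1 bandit ← the old quay.  (the old quay: 2M 1B; the new quay: 3M 2B)
7. 2 merchants and 1 bandit → the new quay.  (the old quay: 0M 0B; the new quay: 5M 3B)

7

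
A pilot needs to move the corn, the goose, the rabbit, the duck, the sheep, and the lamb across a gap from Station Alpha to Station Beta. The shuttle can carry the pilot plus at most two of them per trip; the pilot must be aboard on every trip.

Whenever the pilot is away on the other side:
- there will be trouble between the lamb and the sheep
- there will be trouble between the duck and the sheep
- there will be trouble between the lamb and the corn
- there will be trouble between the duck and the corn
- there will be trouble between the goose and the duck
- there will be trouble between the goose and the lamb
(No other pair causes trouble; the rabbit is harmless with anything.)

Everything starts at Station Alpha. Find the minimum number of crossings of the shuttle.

7

Counting alone: the pilot can take at most 2 across per trip to Station Beta, so moving all 6 needs at least 3 loaded trips out, with a return between consecutive ones — at least 5 crossings.
The safety rule pushes this higher. Following every safe sequence of crossings, the most of the 6 that can be at Station Beta as the shuttle arrives there on crossing 5 is 5 — never all 6.
So no plan with fewer than 7 crossings exists, and this one achieves 7:
1. Pilot goes to Station Beta with the duck and the lamb.
2. Pilot goes back to Station Alpha alone.
3. Pilot goes to Station Beta with the corn and the goose.
4. Pilot goes back to Station Alpha with the duck and the lamb.
5. Pilot goes to Station Beta with the rabbit and the sheep.
6. Pilot goes back to Station Alpha alone.
7. Pilot goes to Station Beta with the duck and the lamb.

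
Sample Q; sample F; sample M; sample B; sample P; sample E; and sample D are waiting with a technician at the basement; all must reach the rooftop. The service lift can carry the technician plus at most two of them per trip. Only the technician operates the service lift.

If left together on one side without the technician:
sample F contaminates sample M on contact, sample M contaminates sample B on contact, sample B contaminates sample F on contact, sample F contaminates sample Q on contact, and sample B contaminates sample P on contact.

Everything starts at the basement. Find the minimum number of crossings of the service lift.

11

Counting alone: the technician can take at most 2 across per trip to the rooftop, so moving all 7 needs at least 4 loaded trips out, with a return between consecutive ones — at least 7 crossings.
The safety rule pushes this higher. Following every safe sequence of crossings, the most of the 7 that can be at the rooftop as the service lift arrives there on crossings 7, 9 is 5, 6 respectively — never all 7.
So no plan with fewer than 11 crossings exists, and this one achieves 11:
1. Technician goes to the rooftop with sample B and sample F.
2. Technician goes back to the basement with sample F.
3. Technician goes to the rooftop with sample F and sample Q.
4. Technician goes back to the basement with sample F.
5. Technician goes to the rooftop with sample E and sample F.
6. Technician goes back to the basement with sample F.
7. Technician goes to the rooftop with sample D and sample F.
8. Technician goes back to the basement with sample F.
9. Technician goes to the rooftop with sample M and sample P.
10. Technician goes back to the basement with sample B.
11. Technician goes to the rooftop with sample B and sample F.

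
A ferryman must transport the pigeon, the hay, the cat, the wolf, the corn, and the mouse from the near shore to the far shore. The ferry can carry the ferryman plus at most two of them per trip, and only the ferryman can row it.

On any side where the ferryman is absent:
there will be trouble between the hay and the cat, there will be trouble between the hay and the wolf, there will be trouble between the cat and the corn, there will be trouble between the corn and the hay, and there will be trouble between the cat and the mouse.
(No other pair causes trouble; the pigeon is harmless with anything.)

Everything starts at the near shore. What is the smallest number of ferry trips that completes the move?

9

Counting alone: the ferryman can take at most 2 across per trip to the far shore, so moving all 6 needs at least 3 loaded trips out, with a return between consecutive ones — at least 5 crossings.
The safety rule pushes this higher. Following every safe sequence of crossings, the most of the 6 that can be at the far shore as the ferry arrives there on crossings 5, 7 is 4, 5 respectively — never all 6.
So no plan with fewer than 9 crossings exists, and this one achieves 9:
1. Ferryman goes to the far shore with the cat and the hay.
2. Ferryman goes back to the near shore with the hay.
3. Ferryman goes to the far shore with the hay and the pigeon.
4. Ferryman goes back to the near shore with the hay.
5. Ferryman goes to the far shore with the hay and the wolf.
6. Ferryman goes back to the near shore with the hay.
7. Ferryman goes to the far shore with the corn and the mouse.
8. Ferryman goes back to the near shore with the cat.
9. Ferryman goes to the far shore with the cat and the hay.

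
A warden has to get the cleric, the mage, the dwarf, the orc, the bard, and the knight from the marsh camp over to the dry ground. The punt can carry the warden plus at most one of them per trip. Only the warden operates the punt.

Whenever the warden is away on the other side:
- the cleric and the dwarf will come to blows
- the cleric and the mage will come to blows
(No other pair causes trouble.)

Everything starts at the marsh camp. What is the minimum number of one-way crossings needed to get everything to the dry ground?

Counting alone: the warden can take at most 1 across per trip to the dry ground, so moving all 6 needs at least 6 loaded trips out, with a return between consecutive ones — at least 11 crossings.
The safety rule pushes this higher. Following every safe sequence of crossings, the most of the 6 that can be at the dry ground as the punt arrives there on crossing 11 is 5 — never all 6.
So no plan with fewer than 13 crossings exists, and this one achieves 13:
1. Warden goes to the dry ground with the cleric.  [the marsh camp: the bard, the dwarf, the knight, the mage, the orc | the dry ground: the cleric]
2. Warden goes back to the marsh camp alone.  [the marsh camp: the bard, the dwarf, the knight, the mage, the orc | the dry ground: the cleric]
3. Warden goes to the dry ground with the mage.  [the marsh camp: the bard, the dwarf, the knight, the orc | the dry ground: the cleric, the mage]
4. Warden goes back to the marsh camp with the cleric.  [the marsh camp: the bard, the cleric, the dwarf, the knight, the orc | the dry ground: the mage]
5. Warden goes to the dry ground with the dwarf.  [the marsh camp: the bard, the cleric, the knight, the orc | the dry ground: the dwarf, the mage]
6. Warden goes back to the marsh camp alone.  [the marsh camp: the bard, the cleric, the knight, the orc | the dry ground: the dwarf, the mage]
7. Warden goes to the dry ground with the orc.  [the marsh camp: the bard, the cleric, the knight | the dry ground: the dwarf, the mage, the orc]
8. Warden goes back to the marsh camp alone.  [the marsh camp: the bard, the cleric, the knight | the dry ground: the dwarf, the mage, the orc]
9. Warden goes to the dry ground with the bard.  [the marsh camp: the cleric, the knight | the dry ground: the bard, the dwarf, the mage, the orc]
10. Warden goes back to the marsh camp alone.  [the marsh camp: the cleric, the knight | the dry ground: the bard, the dwarf, the mage, the orc]
11. Warden goes to the dry ground with the knight.  [the marsh camp: the cleric | the dry ground: the bard, the dwarf, the knight, the mage, the orc]
12. Warden goes back to the marsh camp alone.  [the marsh camp: the cleric | the dry ground: the bard, the dwarf, the knight, the mage, the orc]
13. Warden goes to the dry ground with the cleric.  [the marsh camp: — | the dry ground: the bard, the cleric, the dwarf, the knight, the mage, the orc]

13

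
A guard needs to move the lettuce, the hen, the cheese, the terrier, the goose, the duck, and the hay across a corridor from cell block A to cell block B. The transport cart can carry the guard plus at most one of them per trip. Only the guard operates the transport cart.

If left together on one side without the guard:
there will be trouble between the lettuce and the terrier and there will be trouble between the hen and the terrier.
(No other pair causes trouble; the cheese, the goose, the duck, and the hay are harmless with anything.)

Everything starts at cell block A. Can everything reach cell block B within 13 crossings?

No

Counting alone: the guard can take at most 1 across per trip to cell block B, so moving all 7 needs at least 7 loaded trips out, with a return between consecutive ones — at least 13 crossings.
The safety rule pushes this higher. Following every safe sequence of crossings, the most of the 7 that can be at cell block B as the transport cart arrives there on crossing 13 is 6 — never all 7.
So the move cannot be finished within 13 crossings. (The shortest complete plan takes 15:)
1. Guard goes to cell block B with the terrier.
2. Guard goes back to cell block A alone.
3. Guard goes to cell block B with the lettuce.
4. Guard goes back to cell block A with the terrier.
5. Guard goes to cell block B with the hen.
6. Guard goes back to cell block A alone.
7. Guard goes to cell block B with the cheese.
8. Guard goes back to cell block A alone.
9. Guard goes to cell block B with the goose.
10. Guard goes back to cell block A alone.
11. Guard goes to cell block B with the duck.
12. Guard goes back to cell block A alone.
13. Guard goes to cell block B with the hay.
14. Guard goes back to cell block A alone.
15. Guard goes to cell block B with the terrier.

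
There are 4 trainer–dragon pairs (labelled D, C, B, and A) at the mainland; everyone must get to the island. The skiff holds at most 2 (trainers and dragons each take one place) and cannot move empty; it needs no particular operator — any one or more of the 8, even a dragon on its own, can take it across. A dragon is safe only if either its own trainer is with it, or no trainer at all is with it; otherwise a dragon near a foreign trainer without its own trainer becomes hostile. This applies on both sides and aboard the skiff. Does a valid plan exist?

No

Following every safe sequence of crossings from the start, the most of the 8 that can be at the island as the skiff arrives there on crossings 1, 3, 5 is 2, 3, 4 respectively; the best ever achieved is 4 of 8.
From crossing 7 on, no configuration arises that was not already reachable earlier: only 44 distinct safe configurations (who is on which side, and where the skiff is) can ever be reached, none of them has everyone across, and every continuation just revisits them. So no valid plan exists.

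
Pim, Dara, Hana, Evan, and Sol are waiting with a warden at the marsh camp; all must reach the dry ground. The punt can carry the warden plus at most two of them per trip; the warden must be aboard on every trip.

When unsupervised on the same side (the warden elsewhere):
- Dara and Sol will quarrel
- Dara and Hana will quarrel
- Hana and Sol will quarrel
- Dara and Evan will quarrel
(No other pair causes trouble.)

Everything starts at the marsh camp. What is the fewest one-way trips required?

Counting alone: the warden can take at most 2 across per trip to the dry ground, so moving all 5 needs at least 3 loaded trips out, with a return between consecutive ones — at least 5 crossings.
The safety rule pushes this higher. Following every safe sequence of crossings, the most of the 5 that can be at the dry ground as the punt arrives there on crossing 5 is 4 — never all 5.
So no plan with fewer than 7 crossings exists, and this one achieves 7:
1. Warden goes to the dry ground with Dara and Hana.  [the marsh camp: Evan, Pim, Sol | the dry ground: Dara, Hana]
2. Warden goes back to the marsh camp with Dara.  [the marsh camp: Dara, Evan, Pim, Sol | the dry ground: Hana]
3. Warden goes to the dry ground with Dara and Pim.  [the marsh camp: Evan, Sol | the dry ground: Dara, Hana, Pim]
4. Warden goes back to the marsh camp with Dara.  [the marsh camp: Dara, Evan, Sol | the dry ground: Hana, Pim]
5. Warden goes to the dry ground with Dara and Evan.  [the marsh camp: Sol | the dry ground: Dara, Evan, Hana, Pim]
6. Warden goes back to the marsh camp with Dara.  [the marsh camp: Dara, Sol | the dry ground: Evan, Hana, Pim]
7. Warden goes to the dry ground with Dara and Sol.  [the marsh camp: — | the dry ground: Dara, Evan, Hana, Pim, Sol]

7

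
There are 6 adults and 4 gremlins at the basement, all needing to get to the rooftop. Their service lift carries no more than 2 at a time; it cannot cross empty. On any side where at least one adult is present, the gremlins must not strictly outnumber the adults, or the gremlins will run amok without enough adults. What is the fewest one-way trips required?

Counting alone: each trip to the rooftop takes at most 2 across and each return brings at least 1 back, so after t trips out (and t−1 returns) at most 2t − (t−1) of the 10 are across; that first reaches 10 at t = 9, so at least 17 crossings are needed.
The plan below uses exactly 17 crossings, so it is optimal:
1. 2 gremlins → the rooftop.  (the basement: 6A 2G; the rooftop: 0A 2G)
2. 1 gremlin ← the basement.  (the basement: 6A 3G; the rooftop: 0A 1G)
3. 2 gremlins → the rooftop.  (the basement: 6A 1G; the rooftop: 0A 3G)
4. 1 gremlin ← the basement.  (the basement: 6A 2G; the rooftop: 0A 2G)
5. 2 adults → the rooftop.  (the basement: 4A 2G; the rooftop: 2A 2G)
6. 1 gremlin ← the basement.  (the basement: 4A 3G; the rooftop: 2A 1G)
7. 1 adult and 1 gremlin → the rooftop.  (the basement: 3A 2G; the rooftop: 3A 2G)
8. 1 gremlin ← the basement.  (the basement: 3A 3G; the rooftop: 3A 1G)
9. 2 gremlins → the rooftop.  (the basement: 3A 1G; the rooftop: 3A 3G)
10. 1 gremlin ← the basement.  (the basement: 3A 2G; the rooftop: 3A 2G)
11. 1 adult and 1 gremlin → the rooftop.  (the basement: 2A 1G; the rooftop: 4A 3G)
12. 1 gremlin ← the basement.  (the basement: 2A 2G; the rooftop: 4A 2G)
13. 2 gremlins → the rooftop.  (the basement: 2A 0G; the rooftop: 4A 4G)
14. 1 gremlin ← the basement.  (the basement: 2A 1G; the rooftop: 4A 3G)
15. 1 adult and 1 gremlin → the rooftop.  (the basement: 1A 0G; the rooftop: 5A 4G)
16. 1 gremlin ← the basement.  (the basement: 1A 1G; the rooftop: 5A 3G)
17. 1 adult and 1 gremlin → the rooftop.  (the basement: 0A 0G; the rooftop: 6A 4G)

17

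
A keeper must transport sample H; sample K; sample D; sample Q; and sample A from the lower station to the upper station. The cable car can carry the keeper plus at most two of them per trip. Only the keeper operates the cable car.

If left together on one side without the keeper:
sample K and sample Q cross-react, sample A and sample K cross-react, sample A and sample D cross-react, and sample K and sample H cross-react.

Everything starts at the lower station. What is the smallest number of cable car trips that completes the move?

Counting alone: the keeper can take at most 2 across per trip to the upper station, so moving all 5 needs at least 3 loaded trips out, with a return between consecutive ones — at least 5 crossings.
The plan below uses exactly 5 crossings, so it is optimal:
1. Keeper goes to the upper station with sample D and sample K.  [the lower station: sample A, sample H, sample Q | the upper station: sample D, sample K]
2. Keeper goes back to the lower station alone.  [the lower station: sample A, sample H, sample Q | the upper station: sample D, sample K]
3. Keeper goes to the upper station with sample H and sample Q.  [the lower station: sample A | the upper station: sample D, sample H, sample K, sample Q]
4. Keeper goes back to the lower station with sample K.  [the lower station: sample A, sample K | the upper station: sample D, sample H, sample Q]
5. Keeper goes to the upper station with sample A and sample K.  [the lower station: — | the upper station: sample A, sample D, sample H, sample K, sample Q]

5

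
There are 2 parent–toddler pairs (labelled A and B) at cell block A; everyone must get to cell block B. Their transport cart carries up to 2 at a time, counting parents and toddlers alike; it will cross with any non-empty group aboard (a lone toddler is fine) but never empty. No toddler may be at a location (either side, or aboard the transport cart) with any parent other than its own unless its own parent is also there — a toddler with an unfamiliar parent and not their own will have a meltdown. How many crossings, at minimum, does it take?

Counting alone: each trip to cell block B takes at most 2 across and each return brings at least 1 back, so after t trips out (and t−1 returns) at most 2t − (t−1) of the 4 are across; that first reaches 4 at t = 3, so at least 5 crossings are needed.
The plan below uses exactly 5 crossings, so it is optimal:
1. parent A and toddler A cross → cell block B.
2. parent A crosses ← cell block A.
3. parent A and parent B cross → cell block B.
4. parent B crosses ← cell block A.
5. parent B and toddler B cross → cell block B.

5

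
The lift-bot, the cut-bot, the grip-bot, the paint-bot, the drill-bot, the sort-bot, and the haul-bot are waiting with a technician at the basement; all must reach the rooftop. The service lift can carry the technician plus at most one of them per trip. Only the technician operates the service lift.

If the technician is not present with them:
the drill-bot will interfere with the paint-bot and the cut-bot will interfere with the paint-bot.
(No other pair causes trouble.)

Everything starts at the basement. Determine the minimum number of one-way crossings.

Counting alone: the technician can take at most 1 across per trip to the rooftop, so moving all 7 needs at least 7 loaded trips out, with a return between consecutive ones — at least 13 crossings.
The safety rule pushes this higher. Following every safe sequence of crossings, the most of the 7 that can be at the rooftop as the service lift arrives there on crossing 13 is 6 — never all 7.
So no plan with fewer than 15 crossings exists, and this one achieves 15:
1. Technician goes to the rooftop with the paint-bot.
2. Technician goes back to the basement alone.
3. Technician goes to the rooftop with the lift-bot.
4. Technician goes back to the basement alone.
5. Technician goes to the rooftop with the cut-bot.
6. Technician goes back to the basement with the paint-bot.
7. Technician goes to the rooftop with the drill-bot.
8. Technician goes back to the basement alone.
9. Technician goes to the rooftop with the grip-bot.
10. Technician goes back to the basement alone.
11. Technician goes to the rooftop with the sort-bot.
12. Technician goes back to the basement alone.
13. Technician goes to the rooftop with the haul-bot.
14. Technician goes back to the basement alone.
15. Technician goes to the rooftop with the paint-bot.

15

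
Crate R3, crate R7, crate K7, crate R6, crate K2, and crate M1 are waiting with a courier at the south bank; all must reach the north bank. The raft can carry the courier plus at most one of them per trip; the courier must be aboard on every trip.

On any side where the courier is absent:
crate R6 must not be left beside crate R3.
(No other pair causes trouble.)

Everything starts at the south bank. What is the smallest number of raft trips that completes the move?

11

Counting alone: the courier can take at most 1 across per trip to the north bank, so moving all 6 needs at least 6 loaded trips out, with a return between consecutive ones — at least 11 crossings.
The plan below uses exactly 11 crossings, so it is optimal:
1. Courier goes to the north bank with crate R3.  [the south bank: crate K2, crate K7, crate M1, crate R6, crate R7 | the north bank: crate R3]
2. Courier goes back to the south bank alone.  [the south bank: crate K2, crate K7, crate M1, crate R6, crate R7 | the north bank: crate R3]
3. Courier goes to the north bank with crate R7.  [the south bank: crate K2, crate K7, crate M1, crate R6 | the north bank: crate R3, crate R7]
4. Courier goes back to the south bank alone.  [the south bank: crate K2, crate K7, crate M1, crate R6 | the north bank: crate R3, crate R7]
5. Courier goes to the north bank with crate K7.  [the south bank: crate K2, crate M1, crate R6 | the north bank: crate K7, crate R3, crate R7]
6. Courier goes back to the south bank alone.  [the south bank: crate K2, crate M1, crate R6 | the north bank: crate K7, crate R3, crate R7]
7. Courier goes to the north bank with crate K2.  [the south bank: crate M1, crate R6 | the north bank: crate K2, crate K7, crate R3, crate R7]
8. Courier goes back to the south bank alone.  [the south bank: crate M1, crate R6 | the north bank: crate K2, crate K7, crate R3, crate R7]
9. Courier goes to the north bank with crate M1.  [the south bank: crate R6 | the north bank: crate K2, crate K7, crate M1, crate R3, crate R7]
10. Courier goes back to the south bank alone.  [the south bank: crate R6 | the north bank: crate K2, crate K7, crate M1, crate R3, crate R7]
11. Courier goes to the north bank with crate R6.  [the south bank: — | the north bank: crate K2, crate K7, crate M1, crate R3, crate R6, crate R7]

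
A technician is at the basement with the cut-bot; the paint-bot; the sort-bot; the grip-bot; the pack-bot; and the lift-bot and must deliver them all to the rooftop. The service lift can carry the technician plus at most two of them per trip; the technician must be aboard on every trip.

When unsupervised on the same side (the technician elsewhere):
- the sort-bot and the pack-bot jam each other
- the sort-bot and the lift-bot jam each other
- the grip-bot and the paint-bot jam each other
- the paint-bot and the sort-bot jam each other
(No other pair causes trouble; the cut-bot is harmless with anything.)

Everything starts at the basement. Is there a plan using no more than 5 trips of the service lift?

Counting alone: the technician can take at most 2 across per trip to the rooftop, so moving all 6 needs at least 3 loaded trips out, with a return between consecutive ones — at least 5 crossings.
The safety rule pushes this higher. Following every safe sequence of crossings, the most of the 6 that can be at the rooftop as the service lift arrives there on crossing 5 is 5 — never all 6.
So the move cannot be finished within 5 crossings. (The shortest complete plan takes 7:)
1. Technician goes to the rooftop with the paint-bot and the sort-bot.  [the basement: the cut-bot, the grip-bot, the lift-bot, the pack-bot | the rooftop: the paint-bot, the sort-bot]
2. Technician goes back to the basement with the paint-bot.  [the basement: the cut-bot, the grip-bot, the lift-bot, the pack-bot, the paint-bot | the rooftop: the sort-bot]
3. Technician goes to the rooftop with the cut-bot and the paint-bot.  [the basement: the grip-bot, the lift-bot, the pack-bot | the rooftop: the cut-bot, the paint-bot, the sort-bot]
4. Technician goes back to the basement with the sort-bot.  [the basement: the grip-bot, the lift-bot, the pack-bot, the sort-bot | the rooftop: the cut-bot, the paint-bot]
5. Technician goes to the rooftop with the lift-bot and the pack-bot.  [the basement: the grip-bot, the sort-bot | the rooftop: the cut-bot, the lift-bot, the pack-bot, the paint-bot]
6. Technician goes back to the basement alone.  [the basement: the grip-bot, the sort-bot | the rooftop: the cut-bot, the lift-bot, the pack-bot, the paint-bot]
7. Technician goes to the rooftop with the grip-bot and the sort-bot.  [the basement: — | the rooftop: the cut-bot, the grip-bot, the lift-bot, the pack-bot, the paint-bot, the sort-bot]

No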